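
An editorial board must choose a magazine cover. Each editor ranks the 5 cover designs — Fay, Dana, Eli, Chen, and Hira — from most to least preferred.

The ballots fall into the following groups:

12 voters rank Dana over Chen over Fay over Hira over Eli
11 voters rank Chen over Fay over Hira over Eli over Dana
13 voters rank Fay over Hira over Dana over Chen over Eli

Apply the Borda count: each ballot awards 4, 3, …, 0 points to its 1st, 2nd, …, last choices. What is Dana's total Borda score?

Borda scores:
  Fay: 12·2 + 11·3 + 13·4 = 109
  Dana: 12·4 + 11·0 + 13·2 = 74
  Eli: 12·0 + 11·1 + 13·0 = 11
  Chen: 12·3 + 11·4 + 13·1 = 93
  Hira: 12·1 + 11·2 + 13·3 = 73

74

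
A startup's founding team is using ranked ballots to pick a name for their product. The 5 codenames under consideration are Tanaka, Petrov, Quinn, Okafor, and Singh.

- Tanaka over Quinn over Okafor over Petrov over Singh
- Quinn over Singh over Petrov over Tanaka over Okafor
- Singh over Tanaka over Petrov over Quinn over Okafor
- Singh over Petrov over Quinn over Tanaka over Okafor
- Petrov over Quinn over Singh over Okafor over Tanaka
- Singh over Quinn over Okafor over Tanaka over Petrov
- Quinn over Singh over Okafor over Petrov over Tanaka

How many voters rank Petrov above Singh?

2

Ballots ranking Petrov above Singh: 2.
Ballots ranking Singh above Petrov: 5.
So 2 of 7 voters prefer Petrov to Singh.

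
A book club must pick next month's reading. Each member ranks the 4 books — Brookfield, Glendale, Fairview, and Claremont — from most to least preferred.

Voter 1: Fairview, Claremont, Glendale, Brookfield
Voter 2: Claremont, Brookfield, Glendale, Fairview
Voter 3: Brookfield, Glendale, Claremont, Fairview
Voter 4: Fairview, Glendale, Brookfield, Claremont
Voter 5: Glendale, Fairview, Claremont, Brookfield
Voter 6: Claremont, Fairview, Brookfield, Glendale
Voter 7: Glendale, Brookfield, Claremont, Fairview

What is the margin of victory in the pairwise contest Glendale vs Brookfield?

1

Ballots ranking Glendale above Brookfield: 4.
Ballots ranking Brookfield above Glendale: 3.
Glendale wins 4–3, a margin of 1.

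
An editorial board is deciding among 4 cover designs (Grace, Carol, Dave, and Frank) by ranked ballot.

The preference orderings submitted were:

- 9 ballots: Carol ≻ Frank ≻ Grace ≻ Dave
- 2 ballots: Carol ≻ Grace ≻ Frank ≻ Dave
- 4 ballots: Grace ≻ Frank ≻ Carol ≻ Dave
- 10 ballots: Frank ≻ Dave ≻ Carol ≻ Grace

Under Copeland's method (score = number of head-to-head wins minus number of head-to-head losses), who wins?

Pairwise results:
  Grace vs Carol: Carol wins 21–4.
  Grace vs Dave: Grace wins 15–10.
  Grace vs Frank: Frank wins 19–6.
  Carol vs Dave: Carol wins 15–10.
  Carol vs Frank: Frank wins 14–11.
  Dave vs Frank: Frank wins 25–0.
Copeland scores (wins − losses):
  Grace: 1 − 2 = -1
  Carol: 2 − 1 = 1
  Dave: 0 − 3 = -3
  Frank: 3 − 0 = 3
Frank has the best Copeland score.

Frank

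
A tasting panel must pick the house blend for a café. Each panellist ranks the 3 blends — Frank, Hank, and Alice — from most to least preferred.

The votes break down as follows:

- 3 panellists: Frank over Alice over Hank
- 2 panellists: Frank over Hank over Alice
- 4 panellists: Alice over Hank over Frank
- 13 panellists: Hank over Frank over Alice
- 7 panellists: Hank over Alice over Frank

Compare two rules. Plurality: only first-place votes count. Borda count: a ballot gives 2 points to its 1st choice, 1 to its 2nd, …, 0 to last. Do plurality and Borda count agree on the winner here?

Yes

Plurality first-place counts: Frank 5, Hank 20, Alice 4 → Hank.
Borda totals: Frank 23, Hank 46, Alice 18 → Hank.
The two rules agree on Hank.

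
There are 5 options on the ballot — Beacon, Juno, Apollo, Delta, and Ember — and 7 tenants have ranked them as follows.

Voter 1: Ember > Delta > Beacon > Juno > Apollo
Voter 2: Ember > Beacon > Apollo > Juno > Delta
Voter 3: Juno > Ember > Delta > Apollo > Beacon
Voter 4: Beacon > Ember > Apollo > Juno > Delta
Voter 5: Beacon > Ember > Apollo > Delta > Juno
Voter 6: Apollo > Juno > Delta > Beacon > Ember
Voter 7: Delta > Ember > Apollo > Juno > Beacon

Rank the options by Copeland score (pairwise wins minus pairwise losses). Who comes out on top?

Pairwise results:
  Beacon vs Juno: Beacon wins 4–3.
  Beacon vs Apollo: Beacon wins 4–3.
  Beacon vs Delta: Delta wins 4–3.
  Beacon vs Ember: Ember wins 4–3.
  Juno vs Apollo: Apollo wins 5–2.
  Juno vs Delta: Juno wins 4–3.
  Juno vs Ember: Ember wins 5–2.
  Apollo vs Delta: Apollo wins 4–3.
  Apollo vs Ember: Ember wins 6–1.
  Delta vs Ember: Ember wins 5–2.
Copeland scores (wins − losses):
  Beacon: 2 − 2 = 0
  Juno: 1 − 3 = -2
  Apollo: 2 − 2 = 0
  Delta: 1 − 3 = -2
  Ember: 4 − 0 = 4
Ember has the best Copeland score.

Ember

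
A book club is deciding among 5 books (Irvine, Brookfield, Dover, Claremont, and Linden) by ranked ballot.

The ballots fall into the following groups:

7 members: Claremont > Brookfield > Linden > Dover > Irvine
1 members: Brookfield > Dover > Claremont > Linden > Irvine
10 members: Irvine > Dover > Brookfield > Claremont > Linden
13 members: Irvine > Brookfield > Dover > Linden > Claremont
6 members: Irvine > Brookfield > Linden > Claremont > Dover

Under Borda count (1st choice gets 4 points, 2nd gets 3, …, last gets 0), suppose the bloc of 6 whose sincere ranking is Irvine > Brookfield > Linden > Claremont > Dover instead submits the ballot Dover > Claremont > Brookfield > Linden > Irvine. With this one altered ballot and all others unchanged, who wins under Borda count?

Brookfield

Borda totals with the altered ballot: Irvine 92, Brookfield 96, Dover 90, Claremont 58, Linden 34.
The switch changes the winner from Irvine to Brookfield.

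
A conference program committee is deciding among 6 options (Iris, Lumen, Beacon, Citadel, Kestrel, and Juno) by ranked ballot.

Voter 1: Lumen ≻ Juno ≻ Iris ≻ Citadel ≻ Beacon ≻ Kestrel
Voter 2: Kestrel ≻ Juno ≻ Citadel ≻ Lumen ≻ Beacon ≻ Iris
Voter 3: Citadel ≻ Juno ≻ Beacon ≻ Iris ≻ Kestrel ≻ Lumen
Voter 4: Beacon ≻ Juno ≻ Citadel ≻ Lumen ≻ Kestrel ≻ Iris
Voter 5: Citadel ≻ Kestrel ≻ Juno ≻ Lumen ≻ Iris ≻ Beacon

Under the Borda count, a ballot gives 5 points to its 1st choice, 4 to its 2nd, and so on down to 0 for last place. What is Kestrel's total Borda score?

Borda scores:
  Iris: 3 + 0 + 2 + 0 + 1 = 6
  Lumen: 5 + 2 + 0 + 2 + 2 = 11
  Beacon: 1 + 1 + 3 + 5 + 0 = 10
  Citadel: 2 + 3 + 5 + 3 + 5 = 18
  Kestrel: 0 + 5 + 1 + 1 + 4 = 11
  Juno: 4 + 4 + 4 + 4 + 3 = 19

11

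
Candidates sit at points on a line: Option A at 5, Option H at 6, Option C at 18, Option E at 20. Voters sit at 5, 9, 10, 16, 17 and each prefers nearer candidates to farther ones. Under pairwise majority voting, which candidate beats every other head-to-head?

Option H

With single-peaked preferences on a line, the Condorcet winner is the candidate closest to the median voter.
The median voter (position 10) is closest to Option H at 6.
Check: Option H vs Option E — voters closer to Option H: 3 of 5.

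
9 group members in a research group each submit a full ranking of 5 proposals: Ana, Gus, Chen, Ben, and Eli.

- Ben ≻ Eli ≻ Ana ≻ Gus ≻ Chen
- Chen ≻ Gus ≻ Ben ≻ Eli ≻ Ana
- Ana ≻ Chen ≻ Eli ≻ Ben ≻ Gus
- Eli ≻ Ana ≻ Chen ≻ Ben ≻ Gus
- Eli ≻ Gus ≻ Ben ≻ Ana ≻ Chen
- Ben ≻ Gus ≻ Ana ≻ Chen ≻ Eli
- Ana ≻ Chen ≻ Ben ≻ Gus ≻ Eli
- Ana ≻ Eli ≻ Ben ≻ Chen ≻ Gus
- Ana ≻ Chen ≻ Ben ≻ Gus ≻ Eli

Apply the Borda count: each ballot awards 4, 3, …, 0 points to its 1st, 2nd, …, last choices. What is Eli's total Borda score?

Borda scores:
  Ana: 2 + 0 + 4 + 3 + 1 + 2 + 4 + 4 + 4 = 24
  Gus: 1 + 3 + 0 + 0 + 3 + 3 + 1 + 0 + 1 = 12
  Chen: 0 + 4 + 3 + 2 + 0 + 1 + 3 + 1 + 3 = 17
  Ben: 4 + 2 + 1 + 1 + 2 + 4 + 2 + 2 + 2 = 20
  Eli: 3 + 1 + 2 + 4 + 4 + 0 + 0 + 3 + 0 = 17

17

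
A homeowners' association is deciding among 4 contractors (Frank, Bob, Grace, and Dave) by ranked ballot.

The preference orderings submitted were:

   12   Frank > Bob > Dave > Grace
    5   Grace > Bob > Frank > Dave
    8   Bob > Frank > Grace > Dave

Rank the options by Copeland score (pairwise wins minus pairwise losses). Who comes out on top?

Pairwise results:
  Frank vs Bob: Bob wins 13–12.
  Frank vs Grace: Frank wins 20–5.
  Frank vs Dave: Frank wins 25–0.
  Bob vs Grace: Bob wins 20–5.
  Bob vs Dave: Bob wins 25–0.
  Grace vs Dave: Grace wins 13–12.
Copeland scores (wins − losses):
  Frank: 2 − 1 = 1
  Bob: 3 − 0 = 3
  Grace: 1 − 2 = -1
  Dave: 0 − 3 = -3
Bob has the best Copeland score.

Bob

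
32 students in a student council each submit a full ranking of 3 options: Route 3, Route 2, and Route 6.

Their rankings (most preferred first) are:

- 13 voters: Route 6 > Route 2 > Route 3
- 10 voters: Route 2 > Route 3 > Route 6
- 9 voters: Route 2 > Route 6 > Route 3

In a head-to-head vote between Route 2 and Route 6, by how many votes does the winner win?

Ballots ranking Route 2 above Route 6: 10+9 = 19.
Ballots ranking Route 6 above Route 2: 13.
Route 2 wins 19–13, a margin of 6.

6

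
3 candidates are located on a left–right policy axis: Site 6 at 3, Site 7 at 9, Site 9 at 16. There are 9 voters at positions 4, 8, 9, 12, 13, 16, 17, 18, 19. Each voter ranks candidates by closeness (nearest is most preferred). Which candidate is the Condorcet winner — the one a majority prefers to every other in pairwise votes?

Site 9

With single-peaked preferences on a line, the Condorcet winner is the candidate closest to the median voter.
The median voter (position 13) is closest to Site 9 at 16.
Check: Site 9 vs Site 6 — voters closer to Site 9: 6 of 9.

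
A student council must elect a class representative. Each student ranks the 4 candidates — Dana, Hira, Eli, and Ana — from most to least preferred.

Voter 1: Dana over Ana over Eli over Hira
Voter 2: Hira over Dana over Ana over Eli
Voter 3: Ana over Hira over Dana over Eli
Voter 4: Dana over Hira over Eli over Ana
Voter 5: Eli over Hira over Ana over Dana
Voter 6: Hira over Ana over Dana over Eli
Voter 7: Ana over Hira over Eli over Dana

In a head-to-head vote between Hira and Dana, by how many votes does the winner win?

3

Ballots ranking Hira above Dana: 5.
Ballots ranking Dana above Hira: 2.
Hira wins 5–2, a margin of 3.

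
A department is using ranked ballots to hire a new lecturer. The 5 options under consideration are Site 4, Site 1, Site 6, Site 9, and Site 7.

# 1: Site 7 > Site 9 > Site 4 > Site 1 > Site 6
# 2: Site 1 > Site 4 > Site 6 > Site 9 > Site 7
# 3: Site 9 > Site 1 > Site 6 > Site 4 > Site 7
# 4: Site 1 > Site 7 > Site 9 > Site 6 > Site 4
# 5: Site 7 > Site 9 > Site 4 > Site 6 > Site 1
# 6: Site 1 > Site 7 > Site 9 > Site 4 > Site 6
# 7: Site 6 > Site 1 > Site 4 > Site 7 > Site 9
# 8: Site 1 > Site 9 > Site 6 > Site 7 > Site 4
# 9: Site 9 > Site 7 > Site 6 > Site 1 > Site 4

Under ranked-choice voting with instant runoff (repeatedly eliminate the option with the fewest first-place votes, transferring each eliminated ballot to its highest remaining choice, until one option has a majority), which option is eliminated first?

Round 1: Site 1 4, Site 9 2, Site 7 2, Site 6 1, Site 4 0. Site 4 has the fewest and is eliminated.
Round 2: Site 1 4, Site 9 2, Site 7 2, Site 6 1. Site 6 has the fewest and is eliminated.
Round 3: Site 1 5, Site 9 2, Site 7 2. Site 1 has a majority.

Site 4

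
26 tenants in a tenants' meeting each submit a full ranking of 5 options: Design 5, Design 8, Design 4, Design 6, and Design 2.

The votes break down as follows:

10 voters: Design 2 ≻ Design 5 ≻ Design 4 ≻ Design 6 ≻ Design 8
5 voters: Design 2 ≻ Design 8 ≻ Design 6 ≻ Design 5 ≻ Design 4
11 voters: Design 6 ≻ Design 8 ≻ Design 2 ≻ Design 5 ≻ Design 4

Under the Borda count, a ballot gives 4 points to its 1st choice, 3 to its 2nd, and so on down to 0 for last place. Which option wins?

Borda scores:
  Design 5: 10·3 + 5·1 + 11·1 = 46
  Design 8: 10·0 + 5·3 + 11·3 = 48
  Design 4: 10·2 + 5·0 + 11·0 = 20
  Design 6: 10·1 + 5·2 + 11·4 = 64
  Design 2: 10·4 + 5·4 + 11·2 = 82
Design 2 has the highest total.

Design 2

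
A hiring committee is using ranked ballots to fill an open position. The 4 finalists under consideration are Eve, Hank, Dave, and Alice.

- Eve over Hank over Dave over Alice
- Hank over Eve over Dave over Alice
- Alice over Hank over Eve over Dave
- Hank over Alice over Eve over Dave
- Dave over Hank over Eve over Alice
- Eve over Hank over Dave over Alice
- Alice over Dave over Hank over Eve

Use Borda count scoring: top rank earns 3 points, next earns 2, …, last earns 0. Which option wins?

Hank

Borda scores:
  Eve: 3 + 2 + 1 + 1 + 1 + 3 + 0 = 11
  Hank: 2 + 3 + 2 + 3 + 2 + 2 + 1 = 15
  Dave: 1 + 1 + 0 + 0 + 3 + 1 + 2 = 8
  Alice: 0 + 0 + 3 + 2 + 0 + 0 + 3 = 8
Hank has the highest total.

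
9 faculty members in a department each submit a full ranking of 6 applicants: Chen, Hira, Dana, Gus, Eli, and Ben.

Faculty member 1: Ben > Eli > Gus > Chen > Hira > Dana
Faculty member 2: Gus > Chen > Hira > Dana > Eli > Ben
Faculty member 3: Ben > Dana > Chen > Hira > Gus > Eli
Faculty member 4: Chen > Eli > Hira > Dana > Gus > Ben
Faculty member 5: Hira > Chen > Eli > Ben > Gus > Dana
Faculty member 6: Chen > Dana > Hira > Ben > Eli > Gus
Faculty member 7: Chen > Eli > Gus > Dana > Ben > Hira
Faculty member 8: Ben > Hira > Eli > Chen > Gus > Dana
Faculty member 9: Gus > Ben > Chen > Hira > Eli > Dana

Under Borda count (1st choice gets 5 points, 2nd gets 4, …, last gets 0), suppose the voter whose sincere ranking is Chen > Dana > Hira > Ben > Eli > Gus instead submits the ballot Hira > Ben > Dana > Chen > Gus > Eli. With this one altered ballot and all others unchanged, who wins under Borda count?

Borda totals with the altered ballot: Chen 30, Hira 25, Dana 13, Gus 21, Eli 20, Ben 26.
The winner is unchanged: still Chen.

Chen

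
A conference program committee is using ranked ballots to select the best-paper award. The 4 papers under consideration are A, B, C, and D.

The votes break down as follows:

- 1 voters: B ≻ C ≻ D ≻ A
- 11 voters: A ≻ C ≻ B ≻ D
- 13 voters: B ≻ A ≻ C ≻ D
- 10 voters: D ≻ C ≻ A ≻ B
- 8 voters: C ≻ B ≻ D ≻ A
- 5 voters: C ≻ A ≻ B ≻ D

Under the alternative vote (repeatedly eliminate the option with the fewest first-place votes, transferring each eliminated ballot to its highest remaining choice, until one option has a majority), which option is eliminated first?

Round 1: B 14, C 13, A 11, D 10. D has the fewest and is eliminated.
Round 2: C 23, B 14, A 11. A has the fewest and is eliminated.
Round 3: C 34, B 14. C has a majority.

D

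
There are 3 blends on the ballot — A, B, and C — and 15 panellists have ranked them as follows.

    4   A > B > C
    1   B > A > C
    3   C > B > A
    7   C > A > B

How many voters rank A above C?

5

Ballots ranking A above C: 4+1 = 5.
Ballots ranking C above A: 3+7 = 10.
So 5 of 15 voters prefer A to C.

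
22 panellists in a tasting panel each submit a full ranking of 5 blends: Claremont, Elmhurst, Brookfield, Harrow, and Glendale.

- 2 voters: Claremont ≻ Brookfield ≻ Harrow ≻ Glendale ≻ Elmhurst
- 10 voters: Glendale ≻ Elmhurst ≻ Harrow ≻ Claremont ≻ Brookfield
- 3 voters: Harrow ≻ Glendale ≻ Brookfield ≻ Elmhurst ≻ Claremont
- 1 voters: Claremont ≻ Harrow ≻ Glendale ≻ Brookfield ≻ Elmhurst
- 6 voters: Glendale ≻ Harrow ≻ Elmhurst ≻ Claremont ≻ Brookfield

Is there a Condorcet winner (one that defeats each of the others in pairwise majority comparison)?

Head-to-head results (22 voters total):
Claremont vs Elmhurst: Elmhurst wins 19–3.
Claremont vs Brookfield: Claremont wins 19–3.
Claremont vs Harrow: Harrow wins 19–3.
Claremont vs Glendale: Glendale wins 19–3.
Elmhurst vs Brookfield: Elmhurst wins 16–6.
Elmhurst vs Harrow: Harrow wins 12–10.
Elmhurst vs Glendale: Glendale wins 22–0.
Brookfield vs Harrow: Harrow wins 20–2.
Brookfield vs Glendale: Glendale wins 20–2.
Harrow vs Glendale: Glendale wins 16–6.
Glendale beats each rival — Claremont (19–3), Elmhurst (22–0), Brookfield (20–2), Harrow (16–6) — so Glendale is the Condorcet winner.

Yes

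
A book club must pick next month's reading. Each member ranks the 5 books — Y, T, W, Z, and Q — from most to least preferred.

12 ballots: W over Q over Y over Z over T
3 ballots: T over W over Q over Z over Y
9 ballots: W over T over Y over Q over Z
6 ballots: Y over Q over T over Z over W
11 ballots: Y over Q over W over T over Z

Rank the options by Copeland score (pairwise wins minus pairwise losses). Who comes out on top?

Pairwise results:
  Y vs T: Y wins 29–12.
  Y vs W: W wins 24–17.
  Y vs Z: Y wins 38–3.
  Y vs Q: Y wins 26–15.
  T vs W: W wins 32–9.
  T vs Z: T wins 29–12.
  T vs Q: Q wins 29–12.
  W vs Z: W wins 35–6.
  W vs Q: W wins 24–17.
  Z vs Q: Q wins 41–0.
Copeland scores (wins − losses):
  Y: 3 − 1 = 2
  T: 1 − 3 = -2
  W: 4 − 0 = 4
  Z: 0 − 4 = -4
  Q: 2 − 2 = 0
W has the best Copeland score.

W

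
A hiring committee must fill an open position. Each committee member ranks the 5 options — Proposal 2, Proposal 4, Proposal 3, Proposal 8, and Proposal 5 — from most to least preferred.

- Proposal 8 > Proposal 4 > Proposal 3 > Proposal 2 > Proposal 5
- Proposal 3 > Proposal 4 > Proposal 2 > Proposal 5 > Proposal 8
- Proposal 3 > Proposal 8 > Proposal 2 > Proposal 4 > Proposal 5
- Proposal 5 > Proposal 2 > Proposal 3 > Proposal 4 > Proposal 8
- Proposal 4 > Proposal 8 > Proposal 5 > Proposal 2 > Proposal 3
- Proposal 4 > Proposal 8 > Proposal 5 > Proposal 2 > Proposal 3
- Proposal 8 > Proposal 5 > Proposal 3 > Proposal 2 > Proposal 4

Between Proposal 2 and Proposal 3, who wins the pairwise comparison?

Ballots ranking Proposal 2 above Proposal 3: 3.
Ballots ranking Proposal 3 above Proposal 2: 4.
Proposal 3 wins the head-to-head, 4–3.

Proposal 3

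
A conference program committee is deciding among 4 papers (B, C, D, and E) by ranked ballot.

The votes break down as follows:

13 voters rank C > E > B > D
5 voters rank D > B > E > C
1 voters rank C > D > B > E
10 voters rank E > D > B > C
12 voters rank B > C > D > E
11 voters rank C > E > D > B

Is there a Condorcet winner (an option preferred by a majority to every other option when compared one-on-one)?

Head-to-head results (52 voters total):
B vs C: B wins 27–25.
B vs D: D wins 27–25.
B vs E: E wins 34–18.
C vs D: C wins 37–15.
C vs E: C wins 37–15.
D vs E: E wins 34–18.
No candidate beats all others: B beats C beats D beats B, a majority cycle.

No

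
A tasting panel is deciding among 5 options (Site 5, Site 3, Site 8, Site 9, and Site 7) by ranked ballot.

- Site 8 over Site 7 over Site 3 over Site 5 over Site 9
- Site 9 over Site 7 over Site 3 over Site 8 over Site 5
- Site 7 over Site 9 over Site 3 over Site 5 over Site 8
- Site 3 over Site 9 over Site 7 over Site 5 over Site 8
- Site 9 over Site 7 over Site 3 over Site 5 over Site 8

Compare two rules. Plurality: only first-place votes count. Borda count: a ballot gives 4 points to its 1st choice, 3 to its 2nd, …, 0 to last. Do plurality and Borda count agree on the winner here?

Plurality first-place counts: Site 5 0, Site 3 1, Site 8 1, Site 9 2, Site 7 1 → Site 9.
Borda totals: Site 5 4, Site 3 12, Site 8 5, Site 9 14, Site 7 15 → Site 7.
The two rules disagree: plurality picks Site 9, Borda picks Site 7.

No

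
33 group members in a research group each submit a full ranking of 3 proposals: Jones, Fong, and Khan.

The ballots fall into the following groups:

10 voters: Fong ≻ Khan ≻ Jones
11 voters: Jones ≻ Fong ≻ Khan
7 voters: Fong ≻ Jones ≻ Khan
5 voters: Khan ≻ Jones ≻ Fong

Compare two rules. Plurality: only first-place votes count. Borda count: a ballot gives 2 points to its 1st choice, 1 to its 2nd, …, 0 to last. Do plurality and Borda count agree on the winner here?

Yes

Plurality first-place counts: Jones 11, Fong 17, Khan 5 → Fong.
Borda totals: Jones 34, Fong 45, Khan 20 → Fong.
The two rules agree on Fong.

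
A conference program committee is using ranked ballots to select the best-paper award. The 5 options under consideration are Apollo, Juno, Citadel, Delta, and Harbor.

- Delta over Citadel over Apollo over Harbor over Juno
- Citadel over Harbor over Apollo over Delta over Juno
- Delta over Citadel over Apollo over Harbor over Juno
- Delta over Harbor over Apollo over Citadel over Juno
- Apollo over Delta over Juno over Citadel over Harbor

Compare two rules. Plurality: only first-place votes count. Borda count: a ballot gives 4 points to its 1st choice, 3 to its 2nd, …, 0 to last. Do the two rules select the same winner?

Yes

Plurality first-place counts: Apollo 1, Juno 0, Citadel 1, Delta 3, Harbor 0 → Delta.
Borda totals: Apollo 12, Juno 2, Citadel 12, Delta 16, Harbor 8 → Delta.
The two rules agree on Delta.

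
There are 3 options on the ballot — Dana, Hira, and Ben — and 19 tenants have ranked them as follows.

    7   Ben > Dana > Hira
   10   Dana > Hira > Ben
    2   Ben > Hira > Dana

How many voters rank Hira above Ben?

Ballots ranking Hira above Ben: 10.
Ballots ranking Ben above Hira: 7+2 = 9.
So 10 of 19 voters prefer Hira to Ben.

10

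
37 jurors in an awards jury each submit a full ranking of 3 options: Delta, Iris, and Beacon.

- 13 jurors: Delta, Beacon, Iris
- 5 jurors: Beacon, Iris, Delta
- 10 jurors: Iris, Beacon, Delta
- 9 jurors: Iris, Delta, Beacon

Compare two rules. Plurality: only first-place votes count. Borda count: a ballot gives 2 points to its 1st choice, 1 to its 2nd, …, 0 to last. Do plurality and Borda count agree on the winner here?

Plurality first-place counts: Delta 13, Iris 19, Beacon 5 → Iris.
Borda totals: Delta 35, Iris 43, Beacon 33 → Iris.
The two rules agree on Iris.

Yes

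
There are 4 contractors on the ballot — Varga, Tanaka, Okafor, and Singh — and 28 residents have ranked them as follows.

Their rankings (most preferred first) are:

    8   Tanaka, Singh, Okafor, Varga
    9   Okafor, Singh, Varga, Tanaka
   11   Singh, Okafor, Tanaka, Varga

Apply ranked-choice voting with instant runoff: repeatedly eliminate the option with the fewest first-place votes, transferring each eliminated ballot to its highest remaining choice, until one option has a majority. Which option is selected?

Singh

Round 1: Singh 11, Okafor 9, Tanaka 8, Varga 0. Varga has the fewest and is eliminated.
Round 2: Singh 11, Okafor 9, Tanaka 8. Tanaka has the fewest and is eliminated.
Round 3: Singh 19, Okafor 9. Singh has a majority.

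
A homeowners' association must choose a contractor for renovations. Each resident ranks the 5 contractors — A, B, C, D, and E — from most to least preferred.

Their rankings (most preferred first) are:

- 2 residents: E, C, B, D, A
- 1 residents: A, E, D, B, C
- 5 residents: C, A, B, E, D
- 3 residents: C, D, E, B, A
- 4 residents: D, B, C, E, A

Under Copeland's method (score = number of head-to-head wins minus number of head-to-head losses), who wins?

C

Pairwise results:
  A vs B: B wins 9–6.
  A vs C: C wins 14–1.
  A vs D: D wins 9–6.
  A vs E: E wins 9–6.
  B vs C: C wins 10–5.
  B vs D: D wins 8–7.
  B vs E: B wins 9–6.
  C vs D: C wins 10–5.
  C vs E: C wins 12–3.
  D vs E: E wins 8–7.
Copeland scores (wins − losses):
  A: 0 − 4 = -4
  B: 2 − 2 = 0
  C: 4 − 0 = 4
  D: 2 − 2 = 0
  E: 2 − 2 = 0
C has the best Copeland score.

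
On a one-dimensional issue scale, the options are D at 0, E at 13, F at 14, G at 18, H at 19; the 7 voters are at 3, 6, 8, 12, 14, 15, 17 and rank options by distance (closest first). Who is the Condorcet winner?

E

With single-peaked preferences on a line, the Condorcet winner is the candidate closest to the median voter.
The median voter (position 12) is closest to E at 13.
Check: E vs G — voters closer to E: 6 of 7.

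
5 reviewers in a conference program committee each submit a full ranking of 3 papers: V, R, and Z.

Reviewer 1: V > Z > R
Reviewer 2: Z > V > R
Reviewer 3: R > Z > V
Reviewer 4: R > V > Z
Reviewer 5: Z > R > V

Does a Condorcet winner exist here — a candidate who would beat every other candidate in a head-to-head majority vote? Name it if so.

Z

Head-to-head results (5 voters total):
V vs R: R wins 3–2.
V vs Z: Z wins 3–2.
R vs Z: Z wins 3–2.
Z beats each rival — V (3–2), R (3–2) — so Z is the Condorcet winner.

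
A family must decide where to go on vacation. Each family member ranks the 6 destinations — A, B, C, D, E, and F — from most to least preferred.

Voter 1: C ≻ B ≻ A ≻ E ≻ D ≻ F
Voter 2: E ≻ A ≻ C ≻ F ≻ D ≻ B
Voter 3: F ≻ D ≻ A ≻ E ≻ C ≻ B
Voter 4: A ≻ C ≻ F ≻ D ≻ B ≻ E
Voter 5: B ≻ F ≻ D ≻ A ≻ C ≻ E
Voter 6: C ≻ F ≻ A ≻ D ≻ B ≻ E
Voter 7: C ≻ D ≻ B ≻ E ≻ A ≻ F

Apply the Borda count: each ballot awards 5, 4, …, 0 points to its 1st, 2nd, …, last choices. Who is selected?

C

Borda scores:
  A: 3 + 4 + 3 + 5 + 2 + 3 + 1 = 21
  B: 4 + 0 + 0 + 1 + 5 + 1 + 3 = 14
  C: 5 + 3 + 1 + 4 + 1 + 5 + 5 = 24
  D: 1 + 1 + 4 + 2 + 3 + 2 + 4 = 17
  E: 2 + 5 + 2 + 0 + 0 + 0 + 2 = 11
  F: 0 + 2 + 5 + 3 + 4 + 4 + 0 = 18
C has the highest total.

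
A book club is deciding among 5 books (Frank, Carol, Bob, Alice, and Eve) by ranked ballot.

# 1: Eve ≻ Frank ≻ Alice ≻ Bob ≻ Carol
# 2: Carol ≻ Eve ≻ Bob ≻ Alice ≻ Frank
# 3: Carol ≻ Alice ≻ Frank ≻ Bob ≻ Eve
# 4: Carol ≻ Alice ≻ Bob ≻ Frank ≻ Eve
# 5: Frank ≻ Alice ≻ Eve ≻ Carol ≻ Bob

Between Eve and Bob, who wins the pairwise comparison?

Ballots ranking Eve above Bob: 3.
Ballots ranking Bob above Eve: 2.
Eve wins the head-to-head, 3–2.

Eve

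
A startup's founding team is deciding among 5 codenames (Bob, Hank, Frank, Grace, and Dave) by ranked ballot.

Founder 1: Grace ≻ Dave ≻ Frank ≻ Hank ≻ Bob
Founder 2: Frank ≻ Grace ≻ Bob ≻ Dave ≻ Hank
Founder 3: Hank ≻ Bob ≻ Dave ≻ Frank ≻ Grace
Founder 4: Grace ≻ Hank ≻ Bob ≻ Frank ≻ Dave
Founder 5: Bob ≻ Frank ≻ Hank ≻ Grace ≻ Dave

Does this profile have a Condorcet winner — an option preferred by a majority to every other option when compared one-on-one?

Head-to-head results (5 voters total):
Bob vs Hank: Hank wins 3–2.
Bob vs Frank: Bob wins 3–2.
Bob vs Grace: Grace wins 3–2.
Bob vs Dave: Bob wins 4–1.
Hank vs Frank: Frank wins 3–2.
Hank vs Grace: Grace wins 3–2.
Hank vs Dave: Hank wins 3–2.
Frank vs Grace: Frank wins 3–2.
Frank vs Dave: Frank wins 3–2.
Grace vs Dave: Grace wins 4–1.
No candidate beats all others: Bob beats Frank beats Hank beats Bob, a majority cycle.

No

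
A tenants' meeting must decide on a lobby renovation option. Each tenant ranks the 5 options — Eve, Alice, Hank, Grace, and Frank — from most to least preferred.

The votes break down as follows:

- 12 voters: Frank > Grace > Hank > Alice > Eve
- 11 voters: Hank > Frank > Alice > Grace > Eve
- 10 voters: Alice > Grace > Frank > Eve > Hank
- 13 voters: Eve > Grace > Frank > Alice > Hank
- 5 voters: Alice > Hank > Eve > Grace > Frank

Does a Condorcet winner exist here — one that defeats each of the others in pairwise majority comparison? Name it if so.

Head-to-head results (51 voters total):
Eve vs Alice: Alice wins 38–13.
Eve vs Hank: Hank wins 28–23.
Eve vs Grace: Grace wins 33–18.
Eve vs Frank: Frank wins 33–18.
Alice vs Hank: Alice wins 28–23.
Alice vs Grace: Alice wins 26–25.
Alice vs Frank: Frank wins 36–15.
Hank vs Grace: Grace wins 35–16.
Hank vs Frank: Frank wins 35–16.
Grace vs Frank: Grace wins 28–23.
No candidate beats all others: Alice beats Grace beats Frank beats Alice, a majority cycle.

None — there is no Condorcet winner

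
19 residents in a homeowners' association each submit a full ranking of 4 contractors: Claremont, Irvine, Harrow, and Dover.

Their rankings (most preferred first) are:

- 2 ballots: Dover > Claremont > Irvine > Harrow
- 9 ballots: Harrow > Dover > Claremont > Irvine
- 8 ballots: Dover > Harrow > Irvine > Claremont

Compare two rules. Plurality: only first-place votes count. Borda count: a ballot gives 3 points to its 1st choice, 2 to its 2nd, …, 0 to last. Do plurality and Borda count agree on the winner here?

Yes

Plurality first-place counts: Claremont 0, Irvine 0, Harrow 9, Dover 10 → Dover.
Borda totals: Claremont 13, Irvine 10, Harrow 43, Dover 48 → Dover.
The two rules agree on Dover.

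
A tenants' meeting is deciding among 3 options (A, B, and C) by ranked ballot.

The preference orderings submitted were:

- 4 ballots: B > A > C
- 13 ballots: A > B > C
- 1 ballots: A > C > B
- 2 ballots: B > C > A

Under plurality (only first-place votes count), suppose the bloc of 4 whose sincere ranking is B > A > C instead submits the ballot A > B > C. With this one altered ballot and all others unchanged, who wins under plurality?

First-place totals with the altered ballot: A 18, B 2, C 0.
The winner is unchanged: still A.

A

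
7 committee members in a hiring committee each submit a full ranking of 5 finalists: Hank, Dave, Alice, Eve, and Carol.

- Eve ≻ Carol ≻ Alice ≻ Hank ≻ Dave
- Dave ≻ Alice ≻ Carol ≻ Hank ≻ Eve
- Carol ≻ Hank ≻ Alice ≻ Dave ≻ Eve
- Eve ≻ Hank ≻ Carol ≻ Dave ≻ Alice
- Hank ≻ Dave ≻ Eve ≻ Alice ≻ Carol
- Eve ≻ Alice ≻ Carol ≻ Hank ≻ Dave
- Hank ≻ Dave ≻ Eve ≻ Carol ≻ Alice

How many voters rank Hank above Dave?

6

Ballots ranking Hank above Dave: 6.
Ballots ranking Dave above Hank: 1.
So 6 of 7 voters prefer Hank to Dave.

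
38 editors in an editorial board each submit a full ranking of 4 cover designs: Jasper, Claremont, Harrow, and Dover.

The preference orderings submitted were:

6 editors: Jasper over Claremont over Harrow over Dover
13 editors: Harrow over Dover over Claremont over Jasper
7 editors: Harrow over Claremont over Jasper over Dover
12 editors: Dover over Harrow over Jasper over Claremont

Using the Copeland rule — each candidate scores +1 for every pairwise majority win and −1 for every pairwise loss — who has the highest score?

Pairwise results:
  Jasper vs Claremont: Claremont wins 20–18.
  Jasper vs Harrow: Harrow wins 32–6.
  Jasper vs Dover: Dover wins 25–13.
  Claremont vs Harrow: Harrow wins 32–6.
  Claremont vs Dover: Dover wins 25–13.
  Harrow vs Dover: Harrow wins 26–12.
Copeland scores (wins − losses):
  Jasper: 0 − 3 = -3
  Claremont: 1 − 2 = -1
  Harrow: 3 − 0 = 3
  Dover: 2 − 1 = 1
Harrow has the best Copeland score.

Harrow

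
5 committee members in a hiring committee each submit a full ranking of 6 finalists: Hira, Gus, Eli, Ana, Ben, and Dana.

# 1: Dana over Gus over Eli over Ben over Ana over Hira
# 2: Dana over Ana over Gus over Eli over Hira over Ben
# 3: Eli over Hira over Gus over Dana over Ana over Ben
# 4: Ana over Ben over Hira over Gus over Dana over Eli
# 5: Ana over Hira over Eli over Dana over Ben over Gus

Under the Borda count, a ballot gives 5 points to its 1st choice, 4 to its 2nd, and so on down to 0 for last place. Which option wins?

Borda scores:
  Hira: 0 + 1 + 4 + 3 + 4 = 12
  Gus: 4 + 3 + 3 + 2 + 0 = 12
  Eli: 3 + 2 + 5 + 0 + 3 = 13
  Ana: 1 + 4 + 1 + 5 + 5 = 16
  Ben: 2 + 0 + 0 + 4 + 1 = 7
  Dana: 5 + 5 + 2 + 1 + 2 = 15
Ana has the highest total.

Ana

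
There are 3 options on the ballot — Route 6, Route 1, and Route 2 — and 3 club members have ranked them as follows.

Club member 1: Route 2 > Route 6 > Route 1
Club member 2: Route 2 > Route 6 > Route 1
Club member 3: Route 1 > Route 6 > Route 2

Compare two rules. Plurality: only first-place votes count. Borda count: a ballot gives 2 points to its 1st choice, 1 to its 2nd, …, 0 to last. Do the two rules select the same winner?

Plurality first-place counts: Route 6 0, Route 1 1, Route 2 2 → Route 2.
Borda totals: Route 6 3, Route 1 2, Route 2 4 → Route 2.
The two rules agree on Route 2.

Yes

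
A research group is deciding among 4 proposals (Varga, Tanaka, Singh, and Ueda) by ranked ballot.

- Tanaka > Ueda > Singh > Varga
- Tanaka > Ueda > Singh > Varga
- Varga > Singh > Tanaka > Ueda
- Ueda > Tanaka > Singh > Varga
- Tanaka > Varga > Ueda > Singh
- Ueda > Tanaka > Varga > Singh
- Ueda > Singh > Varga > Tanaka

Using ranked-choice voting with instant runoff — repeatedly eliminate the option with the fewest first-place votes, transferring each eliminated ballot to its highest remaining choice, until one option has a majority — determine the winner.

Tanaka

Round 1: Tanaka 3, Ueda 3, Varga 1, Singh 0. Singh has the fewest and is eliminated.
Round 2: Tanaka 3, Ueda 3, Varga 1. Varga has the fewest and is eliminated.
Round 3: Tanaka 4, Ueda 3. Tanaka has a majority.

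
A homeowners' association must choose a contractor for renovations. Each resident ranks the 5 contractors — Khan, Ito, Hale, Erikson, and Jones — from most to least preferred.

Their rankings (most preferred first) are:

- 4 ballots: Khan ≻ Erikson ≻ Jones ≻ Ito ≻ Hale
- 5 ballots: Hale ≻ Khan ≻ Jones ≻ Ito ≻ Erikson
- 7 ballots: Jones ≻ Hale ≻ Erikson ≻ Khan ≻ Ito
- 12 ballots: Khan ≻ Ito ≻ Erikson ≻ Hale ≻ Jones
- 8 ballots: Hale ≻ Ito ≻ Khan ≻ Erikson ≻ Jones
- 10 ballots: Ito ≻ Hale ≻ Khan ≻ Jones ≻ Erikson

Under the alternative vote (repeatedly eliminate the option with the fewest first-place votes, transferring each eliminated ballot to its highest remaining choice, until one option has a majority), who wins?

Hale

Round 1: Khan 16, Hale 13, Ito 10, Jones 7, Erikson 0. Erikson has the fewest and is eliminated.
Round 2: Khan 16, Hale 13, Ito 10, Jones 7. Jones has the fewest and is eliminated.
Round 3: Hale 20, Khan 16, Ito 10. Ito has the fewest and is eliminated.
Round 4: Hale 30, Khan 16. Hale has a majority.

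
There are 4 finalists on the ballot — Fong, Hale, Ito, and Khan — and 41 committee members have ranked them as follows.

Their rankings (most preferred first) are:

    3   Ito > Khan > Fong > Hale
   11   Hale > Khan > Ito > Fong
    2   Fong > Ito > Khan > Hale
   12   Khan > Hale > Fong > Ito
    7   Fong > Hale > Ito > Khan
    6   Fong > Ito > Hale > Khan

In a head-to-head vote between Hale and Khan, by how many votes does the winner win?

Ballots ranking Hale above Khan: 11+7+6 = 24.
Ballots ranking Khan above Hale: 3+2+12 = 17.
Hale wins 24–17, a margin of 7.

7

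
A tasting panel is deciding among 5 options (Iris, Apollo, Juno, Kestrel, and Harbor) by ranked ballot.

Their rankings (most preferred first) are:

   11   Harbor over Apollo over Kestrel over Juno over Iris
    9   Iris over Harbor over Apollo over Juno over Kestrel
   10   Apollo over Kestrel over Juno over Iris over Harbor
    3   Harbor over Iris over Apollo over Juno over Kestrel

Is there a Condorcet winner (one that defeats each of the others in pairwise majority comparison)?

No

Head-to-head results (33 voters total):
Iris vs Apollo: Apollo wins 21–12.
Iris vs Juno: Juno wins 21–12.
Iris vs Kestrel: Kestrel wins 21–12.
Iris vs Harbor: Iris wins 19–14.
Apollo vs Juno: Apollo wins 33–0.
Apollo vs Kestrel: Apollo wins 33–0.
Apollo vs Harbor: Harbor wins 23–10.
Juno vs Kestrel: Kestrel wins 21–12.
Juno vs Harbor: Harbor wins 23–10.
Kestrel vs Harbor: Harbor wins 23–10.
No candidate beats all others: Iris beats Harbor beats Apollo beats Iris, a majority cycle.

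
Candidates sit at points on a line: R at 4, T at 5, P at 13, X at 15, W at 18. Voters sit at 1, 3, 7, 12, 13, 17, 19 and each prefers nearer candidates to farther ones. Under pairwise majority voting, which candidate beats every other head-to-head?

With single-peaked preferences on a line, the Condorcet winner is the candidate closest to the median voter.
The median voter (position 12) is closest to P at 13.
Check: P vs X — voters closer to P: 5 of 7.

P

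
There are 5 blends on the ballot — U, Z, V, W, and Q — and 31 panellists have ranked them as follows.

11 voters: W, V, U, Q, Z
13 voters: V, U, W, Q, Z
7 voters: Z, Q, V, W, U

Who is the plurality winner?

V

First-place vote totals:
  U: 0
  Z: 7
  V: 13
  W: 11
  Q: 0
V has the most first-place votes.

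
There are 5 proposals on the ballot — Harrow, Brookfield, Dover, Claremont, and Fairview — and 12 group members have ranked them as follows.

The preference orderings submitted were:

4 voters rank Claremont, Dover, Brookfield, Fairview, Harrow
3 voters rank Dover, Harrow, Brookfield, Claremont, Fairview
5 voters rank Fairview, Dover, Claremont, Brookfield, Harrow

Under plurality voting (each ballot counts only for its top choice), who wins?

Fairview

First-place vote totals:
  Harrow: 0
  Brookfield: 0
  Dover: 3
  Claremont: 4
  Fairview: 5
Fairview has the most first-place votes.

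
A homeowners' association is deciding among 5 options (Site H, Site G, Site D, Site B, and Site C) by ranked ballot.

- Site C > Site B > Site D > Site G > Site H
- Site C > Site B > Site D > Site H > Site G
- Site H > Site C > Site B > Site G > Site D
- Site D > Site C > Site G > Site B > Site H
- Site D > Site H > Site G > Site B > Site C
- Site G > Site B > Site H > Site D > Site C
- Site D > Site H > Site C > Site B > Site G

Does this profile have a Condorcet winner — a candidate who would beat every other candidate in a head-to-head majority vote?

No

Head-to-head results (7 voters total):
Site H vs Site G: Site H wins 4–3.
Site H vs Site D: Site D wins 5–2.
Site H vs Site B: Site B wins 4–3.
Site H vs Site C: Site H wins 4–3.
Site G vs Site D: Site D wins 5–2.
Site G vs Site B: Site B wins 4–3.
Site G vs Site C: Site C wins 5–2.
Site D vs Site B: Site B wins 4–3.
Site D vs Site C: Site D wins 4–3.
Site B vs Site C: Site C wins 5–2.
No candidate beats all others: Site H beats Site C beats Site B beats Site H, a majority cycle.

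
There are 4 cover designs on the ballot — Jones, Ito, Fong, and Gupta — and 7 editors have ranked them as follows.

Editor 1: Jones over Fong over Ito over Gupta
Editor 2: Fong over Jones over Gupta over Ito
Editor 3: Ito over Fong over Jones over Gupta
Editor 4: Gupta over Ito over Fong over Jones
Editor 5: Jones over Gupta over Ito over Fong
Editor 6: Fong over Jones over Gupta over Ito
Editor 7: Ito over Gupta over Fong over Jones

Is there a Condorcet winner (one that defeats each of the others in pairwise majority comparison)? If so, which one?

Head-to-head results (7 voters total):
Jones vs Ito: Jones wins 4–3.
Jones vs Fong: Fong wins 5–2.
Jones vs Gupta: Jones wins 5–2.
Ito vs Fong: Ito wins 4–3.
Ito vs Gupta: Gupta wins 4–3.
Fong vs Gupta: Fong wins 4–3.
No candidate beats all others: Jones beats Ito beats Fong beats Jones, a majority cycle.

None — there is no Condorcet winner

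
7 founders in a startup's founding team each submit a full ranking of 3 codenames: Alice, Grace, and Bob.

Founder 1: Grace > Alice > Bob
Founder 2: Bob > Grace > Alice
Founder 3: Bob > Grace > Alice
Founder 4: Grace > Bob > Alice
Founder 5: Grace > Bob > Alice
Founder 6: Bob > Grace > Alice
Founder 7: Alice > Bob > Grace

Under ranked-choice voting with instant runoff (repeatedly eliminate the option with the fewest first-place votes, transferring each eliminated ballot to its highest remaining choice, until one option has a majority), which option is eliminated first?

Alice

Round 1: Grace 3, Bob 3, Alice 1. Alice has the fewest and is eliminated.
Round 2: Bob 4, Grace 3. Bob has a majority.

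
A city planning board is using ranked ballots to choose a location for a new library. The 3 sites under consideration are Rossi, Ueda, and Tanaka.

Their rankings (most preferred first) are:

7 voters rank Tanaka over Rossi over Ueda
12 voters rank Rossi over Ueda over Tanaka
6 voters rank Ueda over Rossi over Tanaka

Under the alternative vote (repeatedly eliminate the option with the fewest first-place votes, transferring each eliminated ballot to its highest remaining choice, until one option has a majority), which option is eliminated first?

Round 1: Rossi 12, Tanaka 7, Ueda 6. Ueda has the fewest and is eliminated.
Round 2: Rossi 18, Tanaka 7. Rossi has a majority.

Ueda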